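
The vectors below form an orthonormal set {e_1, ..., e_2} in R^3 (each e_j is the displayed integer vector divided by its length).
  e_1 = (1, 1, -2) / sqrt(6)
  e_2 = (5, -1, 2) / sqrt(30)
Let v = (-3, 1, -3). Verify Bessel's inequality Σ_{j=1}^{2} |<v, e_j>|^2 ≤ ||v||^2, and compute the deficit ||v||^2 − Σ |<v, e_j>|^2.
Σ |<v, e_j>|^2 = 94/5; ||v||^2 = 19; deficit = 1/5

Write each e_j = u_j / sqrt(<u_j, u_j>) where u_j is the displayed integer vector. Then <v, e_j> = <v, u_j> / sqrt(<u_j, u_j>), so |<v, e_j>|^2 = <v, u_j>^2 / <u_j, u_j>.
Coefficients: <v, e_1> = 4/sqrt(6), <v, e_2> = -22/sqrt(30).
Square and sum: Σ |<v, e_j>|^2 = 94/5.
Compute ||v||^2 = v·v = 19.
Deficit = 19 − 94/5 = 1/5 ≥ 0, confirming Bessel's inequality. (The deficit equals ||v − Σ <v,e_j> e_j||^2, the squared distance from v to span{e_j}.)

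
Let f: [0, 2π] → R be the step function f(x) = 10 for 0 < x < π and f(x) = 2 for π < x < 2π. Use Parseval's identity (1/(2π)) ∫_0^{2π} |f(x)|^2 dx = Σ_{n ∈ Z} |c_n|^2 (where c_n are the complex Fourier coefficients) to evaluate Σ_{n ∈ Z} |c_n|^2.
Σ |c_n|^2 = 52

Parseval equates the L^2 energy of f (normalised by 1/(2π)) with the ℓ^2 sum of its Fourier coefficients: (1/(2π)) ∫_0^{2π} |f|^2 = Σ |c_n|^2.
Compute the left side: (1/(2π)) [∫_0^π 10^2 dx + ∫_π^{2π} 2^2 dx] = (1/(2π)) · (100π + 4π) = (100 + 4)/2 = 52.
So Σ_{n ∈ Z} |c_n|^2 = 52.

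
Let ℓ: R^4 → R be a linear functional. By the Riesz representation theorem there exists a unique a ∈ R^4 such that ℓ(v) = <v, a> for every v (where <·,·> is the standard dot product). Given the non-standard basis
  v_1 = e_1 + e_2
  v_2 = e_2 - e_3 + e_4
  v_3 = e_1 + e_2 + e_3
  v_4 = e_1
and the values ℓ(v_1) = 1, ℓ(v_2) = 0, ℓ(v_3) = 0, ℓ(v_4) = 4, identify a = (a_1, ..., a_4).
a = (4, -3, -1, 2)

Write a = (a_1, ..., a_4) in the standard basis. For each basis vector v_i, ℓ(v_i) = <v_i, a> is a linear equation in the a_j's. Collect the n equations into a matrix system V a = ℓ, where row i of V is v_i (expressed in the standard basis). Since V is invertible (lower-triangular with 1s on the diagonal, up to permutation), solve by back-substitution:
  V =
[[1, 1, 0, 0],
 [0, 1, -1, 1],
 [1, 1, 1, 0],
 [1, 0, 0, 0]]
  V a = (1, 0, 0, 4)
Solving gives a = (4, -3, -1, 2).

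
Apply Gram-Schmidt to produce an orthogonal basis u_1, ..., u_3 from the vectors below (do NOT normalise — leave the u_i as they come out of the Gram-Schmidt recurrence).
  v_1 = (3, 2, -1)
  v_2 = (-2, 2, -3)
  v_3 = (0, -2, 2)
Orthogonal basis:
  u_1 = (3, 2, -1)
  u_2 = (-31/14, 13/7, -41/14)
  u_3 = (8/237, -22/237, -20/237)

Apply the Gram-Schmidt recurrence
  u_1 = v_1
  u_i = v_i − Σ_{j<i} ((v_i · u_j) / (u_j · u_j)) · u_j.

Step by step this gives:
  u_1 = (3, 2, -1)
  u_2 = (-31/14, 13/7, -41/14)
  u_3 = (8/237, -22/237, -20/237)

Orthogonality check:
  u_2 · u_1 = 0 (should be 0)
  u_3 · u_1 = 0 (should be 0)
  u_3 · u_2 = 0 (should be 0)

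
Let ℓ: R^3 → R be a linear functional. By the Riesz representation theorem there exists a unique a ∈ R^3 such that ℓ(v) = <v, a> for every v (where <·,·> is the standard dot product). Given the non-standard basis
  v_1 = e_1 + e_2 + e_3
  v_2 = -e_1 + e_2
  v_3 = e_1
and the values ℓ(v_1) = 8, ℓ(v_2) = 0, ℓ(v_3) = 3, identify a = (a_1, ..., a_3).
a = (3, 3, 2)

Write a = (a_1, ..., a_3) in the standard basis. For each basis vector v_i, ℓ(v_i) = <v_i, a> is a linear equation in the a_j's. Collect the n equations into a matrix system V a = ℓ, where row i of V is v_i (expressed in the standard basis). Since V is invertible (lower-triangular with 1s on the diagonal, up to permutation), solve by back-substitution:
  V =
[[1, 1, 1],
 [-1, 1, 0],
 [1, 0, 0]]
  V a = (8, 0, 3)
Solving gives a = (3, 3, 2).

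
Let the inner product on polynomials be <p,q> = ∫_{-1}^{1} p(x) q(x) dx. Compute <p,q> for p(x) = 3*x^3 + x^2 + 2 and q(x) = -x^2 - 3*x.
<p,q> = -16/3

Expand the product: p(x)·q(x) = -3*x^5 - 10*x^4 - 3*x^3 - 2*x^2 - 6*x.
∫_{-1}^{1} of each monomial x^k gives [2/(k+1) if k even, 0 if k odd]. Integrating term-by-term (or equivalently evaluating the antiderivative F(x) = -x^6/2 - 2*x^5 - 3*x^4/4 - 2*x^3/3 - 3*x^2 at the endpoints):
  F(1) − F(−1) = -83/12 − (-19/12) = -16/3.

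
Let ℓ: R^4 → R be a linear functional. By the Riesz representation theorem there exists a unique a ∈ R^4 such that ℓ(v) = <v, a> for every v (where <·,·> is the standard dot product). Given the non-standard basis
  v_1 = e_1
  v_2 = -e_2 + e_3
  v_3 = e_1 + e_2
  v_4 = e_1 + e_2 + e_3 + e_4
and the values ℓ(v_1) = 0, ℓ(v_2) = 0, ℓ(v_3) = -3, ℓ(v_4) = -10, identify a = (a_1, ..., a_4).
a = (0, -3, -3, -4)

Write a = (a_1, ..., a_4) in the standard basis. For each basis vector v_i, ℓ(v_i) = <v_i, a> is a linear equation in the a_j's. Collect the n equations into a matrix system V a = ℓ, where row i of V is v_i (expressed in the standard basis). Since V is invertible (lower-triangular with 1s on the diagonal, up to permutation), solve by back-substitution:
  V =
[[1, 0, 0, 0],
 [0, -1, 1, 0],
 [1, 1, 0, 0],
 [1, 1, 1, 1]]
  V a = (0, 0, -3, -10)
Solving gives a = (0, -3, -3, -4).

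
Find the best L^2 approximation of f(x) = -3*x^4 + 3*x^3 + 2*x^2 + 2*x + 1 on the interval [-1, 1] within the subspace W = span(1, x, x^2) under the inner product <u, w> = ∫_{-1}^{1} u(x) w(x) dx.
g(x) = -4*x^2/7 + 19*x/5 + 44/35

The best approximation g ∈ W is the orthogonal projection of f onto W. Writing g = a_0 + a_1 x + a_2 x^2, the coefficients solve the normal equations G · a = b where
  G_{ij} = <φ_i, φ_j> and b_i = <f, φ_i>, with φ_0 = 1, φ_1 = x, φ_2 = x^2.
G =
  [2, 0, 2/3]
  [0, 2/3, 0]
  [2/3, 0, 2/5],
b = (32/15, 38/15, 64/105).
Solving gives a_0 = 44/35, a_1 = 19/5, a_2 = -4/7, so
  g(x) = -4*x^2/7 + 19*x/5 + 44/35.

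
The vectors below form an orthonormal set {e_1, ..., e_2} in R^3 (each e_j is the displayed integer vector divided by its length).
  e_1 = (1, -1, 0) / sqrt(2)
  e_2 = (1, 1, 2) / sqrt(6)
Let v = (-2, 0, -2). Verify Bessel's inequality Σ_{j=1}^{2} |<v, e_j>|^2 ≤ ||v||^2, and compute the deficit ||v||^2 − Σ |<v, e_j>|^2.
Σ |<v, e_j>|^2 = 8; ||v||^2 = 8; deficit = 0

Write each e_j = u_j / sqrt(<u_j, u_j>) where u_j is the displayed integer vector. Then <v, e_j> = <v, u_j> / sqrt(<u_j, u_j>), so |<v, e_j>|^2 = <v, u_j>^2 / <u_j, u_j>.
Coefficients: <v, e_1> = -2/sqrt(2), <v, e_2> = -6/sqrt(6).
Square and sum: Σ |<v, e_j>|^2 = 8.
Compute ||v||^2 = v·v = 8.
Deficit = 8 − 8 = 0 ≥ 0, confirming Bessel's inequality. (The deficit equals ||v − Σ <v,e_j> e_j||^2, the squared distance from v to span{e_j}.)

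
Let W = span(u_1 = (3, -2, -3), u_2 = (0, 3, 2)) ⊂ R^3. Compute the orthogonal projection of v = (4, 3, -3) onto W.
proj_W(v) = (693/142, 138/71, -201/142)

Set up U = [u_1 | ... | u_2] ∈ R^(3×2). The projector onto W = col(U) is P = U (U^T U)^(-1) U^T.
Compute U^T U =
  [22, -12]
  [-12, 13],
and U^T v = (15, 3).
Solve U^T U · c = U^T v for the coefficients: c = (231/142, 123/71). The projection is proj_W(v) = U c.
Check: (v - proj_W(v)) · u_1 = 0  (should be 0).
Check: (v - proj_W(v)) · u_2 = 0  (should be 0).
Result: proj_W(v) = (693/142, 138/71, -201/142).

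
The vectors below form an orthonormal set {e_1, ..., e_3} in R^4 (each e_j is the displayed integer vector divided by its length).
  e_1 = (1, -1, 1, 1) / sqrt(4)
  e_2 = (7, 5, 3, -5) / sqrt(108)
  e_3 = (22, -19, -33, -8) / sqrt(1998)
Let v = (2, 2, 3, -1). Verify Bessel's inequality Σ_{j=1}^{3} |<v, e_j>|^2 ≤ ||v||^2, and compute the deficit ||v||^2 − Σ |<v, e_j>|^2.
Σ |<v, e_j>|^2 = 1331/74; ||v||^2 = 18; deficit = 1/74

Write each e_j = u_j / sqrt(<u_j, u_j>) where u_j is the displayed integer vector. Then <v, e_j> = <v, u_j> / sqrt(<u_j, u_j>), so |<v, e_j>|^2 = <v, u_j>^2 / <u_j, u_j>.
Coefficients: <v, e_1> = 2/sqrt(4), <v, e_2> = 38/sqrt(108), <v, e_3> = -85/sqrt(1998).
Square and sum: Σ |<v, e_j>|^2 = 1331/74.
Compute ||v||^2 = v·v = 18.
Deficit = 18 − 1331/74 = 1/74 ≥ 0, confirming Bessel's inequality. (The deficit equals ||v − Σ <v,e_j> e_j||^2, the squared distance from v to span{e_j}.)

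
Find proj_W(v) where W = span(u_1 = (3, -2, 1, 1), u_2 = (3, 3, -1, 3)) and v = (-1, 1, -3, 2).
proj_W(v) = (-144/395, 921/395, -378/395, 282/395)

Set up U = [u_1 | ... | u_2] ∈ R^(4×2). The projector onto W = col(U) is P = U (U^T U)^(-1) U^T.
Compute U^T U =
  [15, 5]
  [5, 28],
and U^T v = (-6, 9).
Solve U^T U · c = U^T v for the coefficients: c = (-213/395, 33/79). The projection is proj_W(v) = U c.
Check: (v - proj_W(v)) · u_1 = 0  (should be 0).
Check: (v - proj_W(v)) · u_2 = 0  (should be 0).
Result: proj_W(v) = (-144/395, 921/395, -378/395, 282/395).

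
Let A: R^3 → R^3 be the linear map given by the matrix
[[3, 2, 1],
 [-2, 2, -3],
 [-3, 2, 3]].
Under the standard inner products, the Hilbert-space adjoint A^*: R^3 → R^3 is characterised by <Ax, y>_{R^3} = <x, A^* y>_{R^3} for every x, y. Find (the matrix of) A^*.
A^* = A^T =
[[3, -2, -3],
 [2, 2, 2],
 [1, -3, 3]]

For real matrices with standard dot products, the defining identity <Ax, y> = <x, A^* y> gives (Ax)^T y = x^T (A^*) y, i.e. x^T A^T y = x^T (A^*) y. Since this holds for all x, y, we must have A^* = A^T. Therefore
A^* =
[[3, -2, -3],
 [2, 2, 2],
 [1, -3, 3]].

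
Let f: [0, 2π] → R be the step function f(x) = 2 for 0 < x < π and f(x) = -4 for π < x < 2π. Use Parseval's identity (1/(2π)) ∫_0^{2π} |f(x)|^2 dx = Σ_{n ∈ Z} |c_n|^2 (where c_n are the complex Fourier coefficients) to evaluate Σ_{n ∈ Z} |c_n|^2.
Σ |c_n|^2 = 10

Parseval equates the L^2 energy of f (normalised by 1/(2π)) with the ℓ^2 sum of its Fourier coefficients: (1/(2π)) ∫_0^{2π} |f|^2 = Σ |c_n|^2.
Compute the left side: (1/(2π)) [∫_0^π 2^2 dx + ∫_π^{2π} (-4)^2 dx] = (1/(2π)) · (4π + 16π) = (4 + 16)/2 = 10.
So Σ_{n ∈ Z} |c_n|^2 = 10.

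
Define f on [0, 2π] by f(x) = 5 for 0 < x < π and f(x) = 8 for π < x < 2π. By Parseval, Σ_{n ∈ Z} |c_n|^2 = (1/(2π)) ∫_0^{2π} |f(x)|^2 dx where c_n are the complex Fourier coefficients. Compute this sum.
Σ |c_n|^2 = 89/2

Parseval equates the L^2 energy of f (normalised by 1/(2π)) with the ℓ^2 sum of its Fourier coefficients: (1/(2π)) ∫_0^{2π} |f|^2 = Σ |c_n|^2.
Compute the left side: (1/(2π)) [∫_0^π 5^2 dx + ∫_π^{2π} 8^2 dx] = (1/(2π)) · (25π + 64π) = (25 + 64)/2 = 89/2.
So Σ_{n ∈ Z} |c_n|^2 = 89/2.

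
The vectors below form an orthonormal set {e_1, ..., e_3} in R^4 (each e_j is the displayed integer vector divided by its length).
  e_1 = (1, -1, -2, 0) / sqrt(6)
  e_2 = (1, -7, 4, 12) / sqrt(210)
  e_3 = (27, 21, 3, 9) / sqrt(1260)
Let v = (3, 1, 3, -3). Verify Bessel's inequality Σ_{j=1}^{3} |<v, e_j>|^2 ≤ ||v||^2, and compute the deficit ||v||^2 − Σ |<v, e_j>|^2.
Σ |<v, e_j>|^2 = 12; ||v||^2 = 28; deficit = 16

Write each e_j = u_j / sqrt(<u_j, u_j>) where u_j is the displayed integer vector. Then <v, e_j> = <v, u_j> / sqrt(<u_j, u_j>), so |<v, e_j>|^2 = <v, u_j>^2 / <u_j, u_j>.
Coefficients: <v, e_1> = -4/sqrt(6), <v, e_2> = -28/sqrt(210), <v, e_3> = 84/sqrt(1260).
Square and sum: Σ |<v, e_j>|^2 = 12.
Compute ||v||^2 = v·v = 28.
Deficit = 28 − 12 = 16 ≥ 0, confirming Bessel's inequality. (The deficit equals ||v − Σ <v,e_j> e_j||^2, the squared distance from v to span{e_j}.)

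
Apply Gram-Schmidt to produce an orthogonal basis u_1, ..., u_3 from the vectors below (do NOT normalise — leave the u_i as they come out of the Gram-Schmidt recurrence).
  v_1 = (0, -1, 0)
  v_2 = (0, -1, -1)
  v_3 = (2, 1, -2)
Orthogonal basis:
  u_1 = (0, -1, 0)
  u_2 = (0, 0, -1)
  u_3 = (2, 0, 0)

Apply the Gram-Schmidt recurrence
  u_1 = v_1
  u_i = v_i − Σ_{j<i} ((v_i · u_j) / (u_j · u_j)) · u_j.

Step by step this gives:
  u_1 = (0, -1, 0)
  u_2 = (0, 0, -1)
  u_3 = (2, 0, 0)

Orthogonality check:
  u_2 · u_1 = 0 (should be 0)
  u_3 · u_1 = 0 (should be 0)
  u_3 · u_2 = 0 (should be 0)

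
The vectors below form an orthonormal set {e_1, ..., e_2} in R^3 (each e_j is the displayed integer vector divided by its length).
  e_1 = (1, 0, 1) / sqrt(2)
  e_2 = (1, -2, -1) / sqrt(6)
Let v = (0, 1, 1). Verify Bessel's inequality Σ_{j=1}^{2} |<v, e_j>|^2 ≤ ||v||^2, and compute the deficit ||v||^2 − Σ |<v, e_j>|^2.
Σ |<v, e_j>|^2 = 2; ||v||^2 = 2; deficit = 0

Write each e_j = u_j / sqrt(<u_j, u_j>) where u_j is the displayed integer vector. Then <v, e_j> = <v, u_j> / sqrt(<u_j, u_j>), so |<v, e_j>|^2 = <v, u_j>^2 / <u_j, u_j>.
Coefficients: <v, e_1> = 1/sqrt(2), <v, e_2> = -3/sqrt(6).
Square and sum: Σ |<v, e_j>|^2 = 2.
Compute ||v||^2 = v·v = 2.
Deficit = 2 − 2 = 0 ≥ 0, confirming Bessel's inequality. (The deficit equals ||v − Σ <v,e_j> e_j||^2, the squared distance from v to span{e_j}.)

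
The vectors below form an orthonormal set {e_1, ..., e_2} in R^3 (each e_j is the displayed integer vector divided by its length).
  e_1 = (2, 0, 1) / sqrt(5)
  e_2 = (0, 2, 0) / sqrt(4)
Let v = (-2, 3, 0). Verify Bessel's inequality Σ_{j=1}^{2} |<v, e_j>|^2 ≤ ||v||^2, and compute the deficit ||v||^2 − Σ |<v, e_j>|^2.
Σ |<v, e_j>|^2 = 61/5; ||v||^2 = 13; deficit = 4/5

Write each e_j = u_j / sqrt(<u_j, u_j>) where u_j is the displayed integer vector. Then <v, e_j> = <v, u_j> / sqrt(<u_j, u_j>), so |<v, e_j>|^2 = <v, u_j>^2 / <u_j, u_j>.
Coefficients: <v, e_1> = -4/sqrt(5), <v, e_2> = 6/sqrt(4).
Square and sum: Σ |<v, e_j>|^2 = 61/5.
Compute ||v||^2 = v·v = 13.
Deficit = 13 − 61/5 = 4/5 ≥ 0, confirming Bessel's inequality. (The deficit equals ||v − Σ <v,e_j> e_j||^2, the squared distance from v to span{e_j}.)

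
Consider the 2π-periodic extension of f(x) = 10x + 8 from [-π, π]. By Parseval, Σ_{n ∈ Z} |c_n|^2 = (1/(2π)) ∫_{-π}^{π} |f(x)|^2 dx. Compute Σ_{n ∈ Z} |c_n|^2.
Σ |c_n|^2 = 100π^2/3 + 64

Expand and integrate term by term over [-π, π]:
  ∫ (10x)^2 dx = 100·(2π^3/3); ∫ 2·10·(8)·x dx = 0 (odd integrand); ∫ 8^2 dx = 64·2π.
So (1/(2π)) ∫_{-π}^{π} (10x + 8)^2 dx = 100π^2/3 + 64 = 100π^2/3 + 64.
Parseval ⇒ Σ |c_n|^2 = 100π^2/3 + 64.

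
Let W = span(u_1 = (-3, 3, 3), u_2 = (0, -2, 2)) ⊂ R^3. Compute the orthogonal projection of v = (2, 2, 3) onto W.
proj_W(v) = (-1, 1/2, 3/2)

Set up U = [u_1 | ... | u_2] ∈ R^(3×2). The projector onto W = col(U) is P = U (U^T U)^(-1) U^T.
Compute U^T U =
  [27, 0]
  [0, 8],
and U^T v = (9, 2).
Solve U^T U · c = U^T v for the coefficients: c = (1/3, 1/4). The projection is proj_W(v) = U c.
Check: (v - proj_W(v)) · u_1 = 0  (should be 0).
Check: (v - proj_W(v)) · u_2 = 0  (should be 0).
Result: proj_W(v) = (-1, 1/2, 3/2).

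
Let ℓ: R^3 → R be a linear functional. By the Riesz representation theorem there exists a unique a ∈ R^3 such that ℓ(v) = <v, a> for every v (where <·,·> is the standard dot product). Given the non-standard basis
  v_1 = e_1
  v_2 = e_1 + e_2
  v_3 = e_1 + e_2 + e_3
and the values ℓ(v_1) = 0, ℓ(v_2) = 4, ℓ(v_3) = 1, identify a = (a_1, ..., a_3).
a = (0, 4, -3)

Write a = (a_1, ..., a_3) in the standard basis. For each basis vector v_i, ℓ(v_i) = <v_i, a> is a linear equation in the a_j's. Collect the n equations into a matrix system V a = ℓ, where row i of V is v_i (expressed in the standard basis). Since V is invertible (lower-triangular with 1s on the diagonal, up to permutation), solve by back-substitution:
  V =
[[1, 0, 0],
 [1, 1, 0],
 [1, 1, 1]]
  V a = (0, 4, 1)
Solving gives a = (0, 4, -3).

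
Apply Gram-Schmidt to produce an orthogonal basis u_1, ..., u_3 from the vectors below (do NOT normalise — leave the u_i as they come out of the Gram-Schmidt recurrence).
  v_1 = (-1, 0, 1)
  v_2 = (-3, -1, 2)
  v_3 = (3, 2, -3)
Orthogonal basis:
  u_1 = (-1, 0, 1)
  u_2 = (-1/2, -1, -1/2)
  u_3 = (-2/3, 2/3, -2/3)

Apply the Gram-Schmidt recurrence
  u_1 = v_1
  u_i = v_i − Σ_{j<i} ((v_i · u_j) / (u_j · u_j)) · u_j.

Step by step this gives:
  u_1 = (-1, 0, 1)
  u_2 = (-1/2, -1, -1/2)
  u_3 = (-2/3, 2/3, -2/3)

Orthogonality check:
  u_2 · u_1 = 0 (should be 0)
  u_3 · u_1 = 0 (should be 0)
  u_3 · u_2 = 0 (should be 0)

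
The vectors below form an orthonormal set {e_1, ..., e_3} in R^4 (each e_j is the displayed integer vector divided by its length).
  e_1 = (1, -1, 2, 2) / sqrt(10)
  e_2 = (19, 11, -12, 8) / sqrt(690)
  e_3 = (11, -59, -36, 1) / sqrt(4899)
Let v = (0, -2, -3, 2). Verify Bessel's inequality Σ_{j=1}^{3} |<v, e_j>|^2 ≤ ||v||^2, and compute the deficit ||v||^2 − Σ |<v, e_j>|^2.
Σ |<v, e_j>|^2 = 846/71; ||v||^2 = 17; deficit = 361/71

Write each e_j = u_j / sqrt(<u_j, u_j>) where u_j is the displayed integer vector. Then <v, e_j> = <v, u_j> / sqrt(<u_j, u_j>), so |<v, e_j>|^2 = <v, u_j>^2 / <u_j, u_j>.
Coefficients: <v, e_1> = 0/sqrt(10), <v, e_2> = 30/sqrt(690), <v, e_3> = 228/sqrt(4899).
Square and sum: Σ |<v, e_j>|^2 = 846/71.
Compute ||v||^2 = v·v = 17.
Deficit = 17 − 846/71 = 361/71 ≥ 0, confirming Bessel's inequality. (The deficit equals ||v − Σ <v,e_j> e_j||^2, the squared distance from v to span{e_j}.)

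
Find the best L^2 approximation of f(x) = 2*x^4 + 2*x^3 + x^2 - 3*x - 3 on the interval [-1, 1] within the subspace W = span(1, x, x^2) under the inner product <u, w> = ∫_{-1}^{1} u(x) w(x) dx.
g(x) = 19*x^2/7 - 9*x/5 - 111/35

The best approximation g ∈ W is the orthogonal projection of f onto W. Writing g = a_0 + a_1 x + a_2 x^2, the coefficients solve the normal equations G · a = b where
  G_{ij} = <φ_i, φ_j> and b_i = <f, φ_i>, with φ_0 = 1, φ_1 = x, φ_2 = x^2.
G =
  [2, 0, 2/3]
  [0, 2/3, 0]
  [2/3, 0, 2/5],
b = (-68/15, -6/5, -36/35).
Solving gives a_0 = -111/35, a_1 = -9/5, a_2 = 19/7, so
  g(x) = 19*x^2/7 - 9*x/5 - 111/35.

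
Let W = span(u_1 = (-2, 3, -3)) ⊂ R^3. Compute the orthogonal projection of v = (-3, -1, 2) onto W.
proj_W(v) = (3/11, -9/22, 9/22)

Set up U = [u_1 | ... | u_1] ∈ R^(3×1). The projector onto W = col(U) is P = U (U^T U)^(-1) U^T.
Compute U^T U =
  [22],
and U^T v = (-3).
Solve U^T U · c = U^T v for the coefficients: c = (-3/22). The projection is proj_W(v) = U c.
Check: (v - proj_W(v)) · u_1 = 0  (should be 0).
Result: proj_W(v) = (3/11, -9/22, 9/22).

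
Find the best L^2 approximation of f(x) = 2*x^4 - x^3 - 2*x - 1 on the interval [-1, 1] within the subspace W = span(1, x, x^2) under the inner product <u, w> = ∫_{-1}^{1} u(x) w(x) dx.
g(x) = 12*x^2/7 - 13*x/5 - 41/35

The best approximation g ∈ W is the orthogonal projection of f onto W. Writing g = a_0 + a_1 x + a_2 x^2, the coefficients solve the normal equations G · a = b where
  G_{ij} = <φ_i, φ_j> and b_i = <f, φ_i>, with φ_0 = 1, φ_1 = x, φ_2 = x^2.
G =
  [2, 0, 2/3]
  [0, 2/3, 0]
  [2/3, 0, 2/5],
b = (-6/5, -26/15, -2/21).
Solving gives a_0 = -41/35, a_1 = -13/5, a_2 = 12/7, so
  g(x) = 12*x^2/7 - 13*x/5 - 41/35.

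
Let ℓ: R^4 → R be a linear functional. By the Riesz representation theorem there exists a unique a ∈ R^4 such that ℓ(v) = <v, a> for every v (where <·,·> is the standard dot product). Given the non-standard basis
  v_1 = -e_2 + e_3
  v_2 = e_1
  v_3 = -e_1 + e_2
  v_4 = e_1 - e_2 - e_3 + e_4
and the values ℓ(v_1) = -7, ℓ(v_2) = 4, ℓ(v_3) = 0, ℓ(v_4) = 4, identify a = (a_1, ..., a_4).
a = (4, 4, -3, 1)

Write a = (a_1, ..., a_4) in the standard basis. For each basis vector v_i, ℓ(v_i) = <v_i, a> is a linear equation in the a_j's. Collect the n equations into a matrix system V a = ℓ, where row i of V is v_i (expressed in the standard basis). Since V is invertible (lower-triangular with 1s on the diagonal, up to permutation), solve by back-substitution:
  V =
[[0, -1, 1, 0],
 [1, 0, 0, 0],
 [-1, 1, 0, 0],
 [1, -1, -1, 1]]
  V a = (-7, 4, 0, 4)
Solving gives a = (4, 4, -3, 1).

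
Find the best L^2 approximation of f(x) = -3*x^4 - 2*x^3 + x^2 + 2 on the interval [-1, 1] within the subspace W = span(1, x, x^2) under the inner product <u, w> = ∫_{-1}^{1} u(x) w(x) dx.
g(x) = -11*x^2/7 - 6*x/5 + 79/35

The best approximation g ∈ W is the orthogonal projection of f onto W. Writing g = a_0 + a_1 x + a_2 x^2, the coefficients solve the normal equations G · a = b where
  G_{ij} = <φ_i, φ_j> and b_i = <f, φ_i>, with φ_0 = 1, φ_1 = x, φ_2 = x^2.
G =
  [2, 0, 2/3]
  [0, 2/3, 0]
  [2/3, 0, 2/5],
b = (52/15, -4/5, 92/105).
Solving gives a_0 = 79/35, a_1 = -6/5, a_2 = -11/7, so
  g(x) = -11*x^2/7 - 6*x/5 + 79/35.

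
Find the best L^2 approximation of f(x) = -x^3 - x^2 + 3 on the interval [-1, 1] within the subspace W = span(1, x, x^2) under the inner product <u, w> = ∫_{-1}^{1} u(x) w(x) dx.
g(x) = -x^2 - 3*x/5 + 3

The best approximation g ∈ W is the orthogonal projection of f onto W. Writing g = a_0 + a_1 x + a_2 x^2, the coefficients solve the normal equations G · a = b where
  G_{ij} = <φ_i, φ_j> and b_i = <f, φ_i>, with φ_0 = 1, φ_1 = x, φ_2 = x^2.
G =
  [2, 0, 2/3]
  [0, 2/3, 0]
  [2/3, 0, 2/5],
b = (16/3, -2/5, 8/5).
Solving gives a_0 = 3, a_1 = -3/5, a_2 = -1, so
  g(x) = -x^2 - 3*x/5 + 3.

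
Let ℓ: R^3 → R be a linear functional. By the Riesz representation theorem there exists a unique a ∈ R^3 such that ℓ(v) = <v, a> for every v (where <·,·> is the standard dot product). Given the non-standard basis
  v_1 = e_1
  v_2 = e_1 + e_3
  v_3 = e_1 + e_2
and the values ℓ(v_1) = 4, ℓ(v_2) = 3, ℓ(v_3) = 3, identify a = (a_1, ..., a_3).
a = (4, -1, -1)

Write a = (a_1, ..., a_3) in the standard basis. For each basis vector v_i, ℓ(v_i) = <v_i, a> is a linear equation in the a_j's. Collect the n equations into a matrix system V a = ℓ, where row i of V is v_i (expressed in the standard basis). Since V is invertible (lower-triangular with 1s on the diagonal, up to permutation), solve by back-substitution:
  V =
[[1, 0, 0],
 [1, 0, 1],
 [1, 1, 0]]
  V a = (4, 3, 3)
Solving gives a = (4, -1, -1).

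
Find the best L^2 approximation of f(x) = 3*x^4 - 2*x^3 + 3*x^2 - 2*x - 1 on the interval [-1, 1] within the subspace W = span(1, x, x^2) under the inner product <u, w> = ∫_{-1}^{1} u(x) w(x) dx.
g(x) = 39*x^2/7 - 16*x/5 - 44/35

The best approximation g ∈ W is the orthogonal projection of f onto W. Writing g = a_0 + a_1 x + a_2 x^2, the coefficients solve the normal equations G · a = b where
  G_{ij} = <φ_i, φ_j> and b_i = <f, φ_i>, with φ_0 = 1, φ_1 = x, φ_2 = x^2.
G =
  [2, 0, 2/3]
  [0, 2/3, 0]
  [2/3, 0, 2/5],
b = (6/5, -32/15, 146/105).
Solving gives a_0 = -44/35, a_1 = -16/5, a_2 = 39/7, so
  g(x) = 39*x^2/7 - 16*x/5 - 44/35.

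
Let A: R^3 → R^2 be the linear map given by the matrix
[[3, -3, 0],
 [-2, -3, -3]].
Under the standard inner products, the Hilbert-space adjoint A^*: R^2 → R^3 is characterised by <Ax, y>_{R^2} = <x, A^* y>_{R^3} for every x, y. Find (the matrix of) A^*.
A^* = A^T =
[[3, -2],
 [-3, -3],
 [0, -3]]

For real matrices with standard dot products, the defining identity <Ax, y> = <x, A^* y> gives (Ax)^T y = x^T (A^*) y, i.e. x^T A^T y = x^T (A^*) y. Since this holds for all x, y, we must have A^* = A^T. Therefore
A^* =
[[3, -2],
 [-3, -3],
 [0, -3]].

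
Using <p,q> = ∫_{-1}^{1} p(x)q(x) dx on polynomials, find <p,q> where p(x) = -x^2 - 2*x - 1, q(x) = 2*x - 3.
<p,q> = 16/3

Expand the product: p(x)·q(x) = -2*x^3 - x^2 + 4*x + 3.
∫_{-1}^{1} of each monomial x^k gives [2/(k+1) if k even, 0 if k odd]. Integrating term-by-term (or equivalently evaluating the antiderivative F(x) = -x^4/2 - x^3/3 + 2*x^2 + 3*x at the endpoints):
  F(1) − F(−1) = 25/6 − (-7/6) = 16/3.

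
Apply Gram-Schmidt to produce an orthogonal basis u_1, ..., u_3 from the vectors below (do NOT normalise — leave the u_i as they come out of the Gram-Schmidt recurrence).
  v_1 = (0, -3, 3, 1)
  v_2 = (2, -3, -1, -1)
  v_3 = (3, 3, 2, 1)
Orthogonal basis:
  u_1 = (0, -3, 3, 1)
  u_2 = (2, -42/19, -34/19, -24/19)
  u_3 = (19/5, 9/5, 8/5, 3/5)

Apply the Gram-Schmidt recurrence
  u_1 = v_1
  u_i = v_i − Σ_{j<i} ((v_i · u_j) / (u_j · u_j)) · u_j.

Step by step this gives:
  u_1 = (0, -3, 3, 1)
  u_2 = (2, -42/19, -34/19, -24/19)
  u_3 = (19/5, 9/5, 8/5, 3/5)

Orthogonality check:
  u_2 · u_1 = 0 (should be 0)
  u_3 · u_1 = 0 (should be 0)
  u_3 · u_2 = 0 (should be 0)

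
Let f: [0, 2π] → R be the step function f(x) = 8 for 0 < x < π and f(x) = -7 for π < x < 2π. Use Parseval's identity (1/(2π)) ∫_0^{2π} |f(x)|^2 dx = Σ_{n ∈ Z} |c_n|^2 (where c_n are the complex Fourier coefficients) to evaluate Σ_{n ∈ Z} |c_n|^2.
Σ |c_n|^2 = 113/2

Parseval equates the L^2 energy of f (normalised by 1/(2π)) with the ℓ^2 sum of its Fourier coefficients: (1/(2π)) ∫_0^{2π} |f|^2 = Σ |c_n|^2.
Compute the left side: (1/(2π)) [∫_0^π 8^2 dx + ∫_π^{2π} (-7)^2 dx] = (1/(2π)) · (64π + 49π) = (64 + 49)/2 = 113/2.
So Σ_{n ∈ Z} |c_n|^2 = 113/2.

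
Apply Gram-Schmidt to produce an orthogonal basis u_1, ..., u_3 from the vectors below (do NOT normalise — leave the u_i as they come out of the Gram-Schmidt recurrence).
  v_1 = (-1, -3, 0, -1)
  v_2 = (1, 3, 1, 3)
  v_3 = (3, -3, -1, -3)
Orthogonal basis:
  u_1 = (-1, -3, 0, -1)
  u_2 = (-2/11, -6/11, 1, 20/11)
  u_3 = (184/51, -20/17, 8/51, -4/51)

Apply the Gram-Schmidt recurrence
  u_1 = v_1
  u_i = v_i − Σ_{j<i} ((v_i · u_j) / (u_j · u_j)) · u_j.

Step by step this gives:
  u_1 = (-1, -3, 0, -1)
  u_2 = (-2/11, -6/11, 1, 20/11)
  u_3 = (184/51, -20/17, 8/51, -4/51)

Orthogonality check:
  u_2 · u_1 = 0 (should be 0)
  u_3 · u_1 = 0 (should be 0)
  u_3 · u_2 = 0 (should be 0)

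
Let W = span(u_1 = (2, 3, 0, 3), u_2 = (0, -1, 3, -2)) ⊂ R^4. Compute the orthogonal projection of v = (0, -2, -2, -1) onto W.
proj_W(v) = (-288/227, -307/227, -375/227, -182/227)

Set up U = [u_1 | ... | u_2] ∈ R^(4×2). The projector onto W = col(U) is P = U (U^T U)^(-1) U^T.
Compute U^T U =
  [22, -9]
  [-9, 14],
and U^T v = (-9, -2).
Solve U^T U · c = U^T v for the coefficients: c = (-144/227, -125/227). The projection is proj_W(v) = U c.
Check: (v - proj_W(v)) · u_1 = 0  (should be 0).
Check: (v - proj_W(v)) · u_2 = 0  (should be 0).
Result: proj_W(v) = (-288/227, -307/227, -375/227, -182/227).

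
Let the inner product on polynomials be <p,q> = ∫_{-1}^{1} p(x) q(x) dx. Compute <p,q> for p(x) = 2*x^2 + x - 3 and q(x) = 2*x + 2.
<p,q> = -8

Expand the product: p(x)·q(x) = 4*x^3 + 6*x^2 - 4*x - 6.
∫_{-1}^{1} of each monomial x^k gives [2/(k+1) if k even, 0 if k odd]. Integrating term-by-term (or equivalently evaluating the antiderivative F(x) = x^4 + 2*x^3 - 2*x^2 - 6*x at the endpoints):
  F(1) − F(−1) = -5 − (3) = -8.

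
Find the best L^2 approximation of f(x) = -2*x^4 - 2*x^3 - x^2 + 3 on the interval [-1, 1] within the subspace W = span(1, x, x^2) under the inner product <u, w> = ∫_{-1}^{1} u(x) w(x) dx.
g(x) = -19*x^2/7 - 6*x/5 + 111/35

The best approximation g ∈ W is the orthogonal projection of f onto W. Writing g = a_0 + a_1 x + a_2 x^2, the coefficients solve the normal equations G · a = b where
  G_{ij} = <φ_i, φ_j> and b_i = <f, φ_i>, with φ_0 = 1, φ_1 = x, φ_2 = x^2.
G =
  [2, 0, 2/3]
  [0, 2/3, 0]
  [2/3, 0, 2/5],
b = (68/15, -4/5, 36/35).
Solving gives a_0 = 111/35, a_1 = -6/5, a_2 = -19/7, so
  g(x) = -19*x^2/7 - 6*x/5 + 111/35.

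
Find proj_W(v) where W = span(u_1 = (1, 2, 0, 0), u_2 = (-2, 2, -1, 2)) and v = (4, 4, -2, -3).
proj_W(v) = (252/61, 240/61, 44/61, -88/61)

Set up U = [u_1 | ... | u_2] ∈ R^(4×2). The projector onto W = col(U) is P = U (U^T U)^(-1) U^T.
Compute U^T U =
  [5, 2]
  [2, 13],
and U^T v = (12, -4).
Solve U^T U · c = U^T v for the coefficients: c = (164/61, -44/61). The projection is proj_W(v) = U c.
Check: (v - proj_W(v)) · u_1 = 0  (should be 0).
Check: (v - proj_W(v)) · u_2 = 0  (should be 0).
Result: proj_W(v) = (252/61, 240/61, 44/61, -88/61).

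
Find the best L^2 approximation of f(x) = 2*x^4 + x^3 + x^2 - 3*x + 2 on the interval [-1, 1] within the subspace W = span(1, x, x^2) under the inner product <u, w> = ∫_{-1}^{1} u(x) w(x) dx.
g(x) = 19*x^2/7 - 12*x/5 + 64/35

The best approximation g ∈ W is the orthogonal projection of f onto W. Writing g = a_0 + a_1 x + a_2 x^2, the coefficients solve the normal equations G · a = b where
  G_{ij} = <φ_i, φ_j> and b_i = <f, φ_i>, with φ_0 = 1, φ_1 = x, φ_2 = x^2.
G =
  [2, 0, 2/3]
  [0, 2/3, 0]
  [2/3, 0, 2/5],
b = (82/15, -8/5, 242/105).
Solving gives a_0 = 64/35, a_1 = -12/5, a_2 = 19/7, so
  g(x) = 19*x^2/7 - 12*x/5 + 64/35.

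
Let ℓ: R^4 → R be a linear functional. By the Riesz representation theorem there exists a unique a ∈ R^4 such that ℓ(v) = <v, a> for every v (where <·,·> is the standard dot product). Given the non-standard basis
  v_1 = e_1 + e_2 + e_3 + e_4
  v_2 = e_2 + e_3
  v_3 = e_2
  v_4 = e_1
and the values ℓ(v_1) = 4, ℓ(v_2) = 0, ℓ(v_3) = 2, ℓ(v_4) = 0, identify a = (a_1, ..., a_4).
a = (0, 2, -2, 4)

Write a = (a_1, ..., a_4) in the standard basis. For each basis vector v_i, ℓ(v_i) = <v_i, a> is a linear equation in the a_j's. Collect the n equations into a matrix system V a = ℓ, where row i of V is v_i (expressed in the standard basis). Since V is invertible (lower-triangular with 1s on the diagonal, up to permutation), solve by back-substitution:
  V =
[[1, 1, 1, 1],
 [0, 1, 1, 0],
 [0, 1, 0, 0],
 [1, 0, 0, 0]]
  V a = (4, 0, 2, 0)
Solving gives a = (0, 2, -2, 4).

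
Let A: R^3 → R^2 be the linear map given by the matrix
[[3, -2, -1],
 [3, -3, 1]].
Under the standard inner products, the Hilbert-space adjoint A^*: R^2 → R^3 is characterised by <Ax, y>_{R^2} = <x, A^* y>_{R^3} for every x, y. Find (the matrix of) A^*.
A^* = A^T =
[[3, 3],
 [-2, -3],
 [-1, 1]]

For real matrices with standard dot products, the defining identity <Ax, y> = <x, A^* y> gives (Ax)^T y = x^T (A^*) y, i.e. x^T A^T y = x^T (A^*) y. Since this holds for all x, y, we must have A^* = A^T. Therefore
A^* =
[[3, 3],
 [-2, -3],
 [-1, 1]].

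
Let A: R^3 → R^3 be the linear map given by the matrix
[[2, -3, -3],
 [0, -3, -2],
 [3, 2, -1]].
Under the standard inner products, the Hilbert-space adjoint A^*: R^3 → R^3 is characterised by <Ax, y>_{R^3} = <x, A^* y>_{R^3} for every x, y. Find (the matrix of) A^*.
A^* = A^T =
[[2, 0, 3],
 [-3, -3, 2],
 [-3, -2, -1]]

For real matrices with standard dot products, the defining identity <Ax, y> = <x, A^* y> gives (Ax)^T y = x^T (A^*) y, i.e. x^T A^T y = x^T (A^*) y. Since this holds for all x, y, we must have A^* = A^T. Therefore
A^* =
[[2, 0, 3],
 [-3, -3, 2],
 [-3, -2, -1]].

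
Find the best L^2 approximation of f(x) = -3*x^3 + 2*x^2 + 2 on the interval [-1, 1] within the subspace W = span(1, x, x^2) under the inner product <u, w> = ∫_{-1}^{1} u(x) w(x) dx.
g(x) = 2*x^2 - 9*x/5 + 2

The best approximation g ∈ W is the orthogonal projection of f onto W. Writing g = a_0 + a_1 x + a_2 x^2, the coefficients solve the normal equations G · a = b where
  G_{ij} = <φ_i, φ_j> and b_i = <f, φ_i>, with φ_0 = 1, φ_1 = x, φ_2 = x^2.
G =
  [2, 0, 2/3]
  [0, 2/3, 0]
  [2/3, 0, 2/5],
b = (16/3, -6/5, 32/15).
Solving gives a_0 = 2, a_1 = -9/5, a_2 = 2, so
  g(x) = 2*x^2 - 9*x/5 + 2.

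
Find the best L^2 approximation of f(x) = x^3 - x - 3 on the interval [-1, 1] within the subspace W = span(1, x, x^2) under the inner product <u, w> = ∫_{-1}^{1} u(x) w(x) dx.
g(x) = -2*x/5 - 3

The best approximation g ∈ W is the orthogonal projection of f onto W. Writing g = a_0 + a_1 x + a_2 x^2, the coefficients solve the normal equations G · a = b where
  G_{ij} = <φ_i, φ_j> and b_i = <f, φ_i>, with φ_0 = 1, φ_1 = x, φ_2 = x^2.
G =
  [2, 0, 2/3]
  [0, 2/3, 0]
  [2/3, 0, 2/5],
b = (-6, -4/15, -2).
Solving gives a_0 = -3, a_1 = -2/5, a_2 = 0, so
  g(x) = -2*x/5 - 3.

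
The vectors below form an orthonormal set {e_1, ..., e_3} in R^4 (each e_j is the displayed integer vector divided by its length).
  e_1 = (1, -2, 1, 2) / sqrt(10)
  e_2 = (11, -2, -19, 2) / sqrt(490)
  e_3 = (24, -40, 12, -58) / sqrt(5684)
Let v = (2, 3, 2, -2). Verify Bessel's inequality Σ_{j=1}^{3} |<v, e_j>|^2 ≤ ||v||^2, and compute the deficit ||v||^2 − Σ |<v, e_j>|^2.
Σ |<v, e_j>|^2 = 168/29; ||v||^2 = 21; deficit = 441/29

Write each e_j = u_j / sqrt(<u_j, u_j>) where u_j is the displayed integer vector. Then <v, e_j> = <v, u_j> / sqrt(<u_j, u_j>), so |<v, e_j>|^2 = <v, u_j>^2 / <u_j, u_j>.
Coefficients: <v, e_1> = -6/sqrt(10), <v, e_2> = -26/sqrt(490), <v, e_3> = 68/sqrt(5684).
Square and sum: Σ |<v, e_j>|^2 = 168/29.
Compute ||v||^2 = v·v = 21.
Deficit = 21 − 168/29 = 441/29 ≥ 0, confirming Bessel's inequality. (The deficit equals ||v − Σ <v,e_j> e_j||^2, the squared distance from v to span{e_j}.)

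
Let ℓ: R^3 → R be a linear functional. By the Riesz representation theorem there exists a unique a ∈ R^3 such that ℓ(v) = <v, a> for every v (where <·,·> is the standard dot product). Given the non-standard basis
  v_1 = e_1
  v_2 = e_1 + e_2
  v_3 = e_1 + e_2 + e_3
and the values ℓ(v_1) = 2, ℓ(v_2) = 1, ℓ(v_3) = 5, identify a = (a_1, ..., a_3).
a = (2, -1, 4)

Write a = (a_1, ..., a_3) in the standard basis. For each basis vector v_i, ℓ(v_i) = <v_i, a> is a linear equation in the a_j's. Collect the n equations into a matrix system V a = ℓ, where row i of V is v_i (expressed in the standard basis). Since V is invertible (lower-triangular with 1s on the diagonal, up to permutation), solve by back-substitution:
  V =
[[1, 0, 0],
 [1, 1, 0],
 [1, 1, 1]]
  V a = (2, 1, 5)
Solving gives a = (2, -1, 4).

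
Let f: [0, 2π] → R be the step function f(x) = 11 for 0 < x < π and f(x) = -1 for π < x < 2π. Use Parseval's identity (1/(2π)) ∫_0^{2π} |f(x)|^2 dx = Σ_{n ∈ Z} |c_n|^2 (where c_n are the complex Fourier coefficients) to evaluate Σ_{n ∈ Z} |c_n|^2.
Σ |c_n|^2 = 61

Parseval equates the L^2 energy of f (normalised by 1/(2π)) with the ℓ^2 sum of its Fourier coefficients: (1/(2π)) ∫_0^{2π} |f|^2 = Σ |c_n|^2.
Compute the left side: (1/(2π)) [∫_0^π 11^2 dx + ∫_π^{2π} (-1)^2 dx] = (1/(2π)) · (121π + 1π) = (121 + 1)/2 = 61.
So Σ_{n ∈ Z} |c_n|^2 = 61.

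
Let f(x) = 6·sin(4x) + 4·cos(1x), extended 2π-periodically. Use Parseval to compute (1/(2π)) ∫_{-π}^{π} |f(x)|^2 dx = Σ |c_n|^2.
Σ |c_n|^2 = 26

Expand |f|^2 and use orthogonality of {sin(nx), cos(mx)} on [-π, π]:
  ∫_{-π}^{π} sin(nx)^2 dx = π, ∫ cos(mx)^2 dx = π, and cross terms integrate to 0.
So ∫_{-π}^{π} f(x)^2 dx = 6^2 · π + 4^2 · π = (36 + 16)π.
Divide by 2π: (36 + 16)/2 = 26.
By Parseval, this equals Σ |c_n|^2.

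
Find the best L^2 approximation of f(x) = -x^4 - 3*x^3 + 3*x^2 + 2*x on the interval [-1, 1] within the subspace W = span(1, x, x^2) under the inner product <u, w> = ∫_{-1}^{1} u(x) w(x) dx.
g(x) = 15*x^2/7 + x/5 + 3/35

The best approximation g ∈ W is the orthogonal projection of f onto W. Writing g = a_0 + a_1 x + a_2 x^2, the coefficients solve the normal equations G · a = b where
  G_{ij} = <φ_i, φ_j> and b_i = <f, φ_i>, with φ_0 = 1, φ_1 = x, φ_2 = x^2.
G =
  [2, 0, 2/3]
  [0, 2/3, 0]
  [2/3, 0, 2/5],
b = (8/5, 2/15, 32/35).
Solving gives a_0 = 3/35, a_1 = 1/5, a_2 = 15/7, so
  g(x) = 15*x^2/7 + x/5 + 3/35.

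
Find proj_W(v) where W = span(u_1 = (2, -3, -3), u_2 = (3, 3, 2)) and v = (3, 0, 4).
proj_W(v) = (1002/403, 69/31, 577/403)

Set up U = [u_1 | ... | u_2] ∈ R^(3×2). The projector onto W = col(U) is P = U (U^T U)^(-1) U^T.
Compute U^T U =
  [22, -9]
  [-9, 22],
and U^T v = (-6, 17).
Solve U^T U · c = U^T v for the coefficients: c = (21/403, 320/403). The projection is proj_W(v) = U c.
Check: (v - proj_W(v)) · u_1 = 0  (should be 0).
Check: (v - proj_W(v)) · u_2 = 0  (should be 0).
Result: proj_W(v) = (1002/403, 69/31, 577/403).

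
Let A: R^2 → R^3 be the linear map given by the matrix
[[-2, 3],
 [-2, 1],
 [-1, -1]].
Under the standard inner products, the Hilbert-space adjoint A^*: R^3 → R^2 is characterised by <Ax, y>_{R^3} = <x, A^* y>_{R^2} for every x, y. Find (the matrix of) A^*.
A^* = A^T =
[[-2, -2, -1],
 [3, 1, -1]]

For real matrices with standard dot products, the defining identity <Ax, y> = <x, A^* y> gives (Ax)^T y = x^T (A^*) y, i.e. x^T A^T y = x^T (A^*) y. Since this holds for all x, y, we must have A^* = A^T. Therefore
A^* =
[[-2, -2, -1],
 [3, 1, -1]].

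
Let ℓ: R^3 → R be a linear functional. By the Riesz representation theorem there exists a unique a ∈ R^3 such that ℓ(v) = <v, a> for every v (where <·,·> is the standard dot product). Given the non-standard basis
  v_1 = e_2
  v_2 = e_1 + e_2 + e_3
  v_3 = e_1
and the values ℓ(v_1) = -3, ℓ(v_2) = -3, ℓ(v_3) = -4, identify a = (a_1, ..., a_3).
a = (-4, -3, 4)

Write a = (a_1, ..., a_3) in the standard basis. For each basis vector v_i, ℓ(v_i) = <v_i, a> is a linear equation in the a_j's. Collect the n equations into a matrix system V a = ℓ, where row i of V is v_i (expressed in the standard basis). Since V is invertible (lower-triangular with 1s on the diagonal, up to permutation), solve by back-substitution:
  V =
[[0, 1, 0],
 [1, 1, 1],
 [1, 0, 0]]
  V a = (-3, -3, -4)
Solving gives a = (-4, -3, 4).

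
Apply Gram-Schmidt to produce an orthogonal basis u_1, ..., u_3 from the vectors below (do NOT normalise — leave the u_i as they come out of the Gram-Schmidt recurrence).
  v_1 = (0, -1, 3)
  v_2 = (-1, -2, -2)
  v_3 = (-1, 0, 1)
Orthogonal basis:
  u_1 = (0, -1, 3)
  u_2 = (-1, -12/5, -4/5)
  u_3 = (-36/37, 27/74, 9/74)

Apply the Gram-Schmidt recurrence
  u_1 = v_1
  u_i = v_i − Σ_{j<i} ((v_i · u_j) / (u_j · u_j)) · u_j.

Step by step this gives:
  u_1 = (0, -1, 3)
  u_2 = (-1, -12/5, -4/5)
  u_3 = (-36/37, 27/74, 9/74)

Orthogonality check:
  u_2 · u_1 = 0 (should be 0)
  u_3 · u_1 = 0 (should be 0)
  u_3 · u_2 = 0 (should be 0)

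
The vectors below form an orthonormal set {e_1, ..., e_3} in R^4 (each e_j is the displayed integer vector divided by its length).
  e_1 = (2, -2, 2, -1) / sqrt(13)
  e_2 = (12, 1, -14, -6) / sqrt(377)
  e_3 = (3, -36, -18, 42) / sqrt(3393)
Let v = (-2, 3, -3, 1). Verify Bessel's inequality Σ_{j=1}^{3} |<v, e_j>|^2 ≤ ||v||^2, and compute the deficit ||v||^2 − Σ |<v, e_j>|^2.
Σ |<v, e_j>|^2 = 298/13; ||v||^2 = 23; deficit = 1/13

Write each e_j = u_j / sqrt(<u_j, u_j>) where u_j is the displayed integer vector. Then <v, e_j> = <v, u_j> / sqrt(<u_j, u_j>), so |<v, e_j>|^2 = <v, u_j>^2 / <u_j, u_j>.
Coefficients: <v, e_1> = -17/sqrt(13), <v, e_2> = 15/sqrt(377), <v, e_3> = -18/sqrt(3393).
Square and sum: Σ |<v, e_j>|^2 = 298/13.
Compute ||v||^2 = v·v = 23.
Deficit = 23 − 298/13 = 1/13 ≥ 0, confirming Bessel's inequality. (The deficit equals ||v − Σ <v,e_j> e_j||^2, the squared distance from v to span{e_j}.)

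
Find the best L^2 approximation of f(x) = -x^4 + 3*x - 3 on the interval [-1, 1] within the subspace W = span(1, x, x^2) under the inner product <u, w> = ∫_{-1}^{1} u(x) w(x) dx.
g(x) = -6*x^2/7 + 3*x - 102/35

The best approximation g ∈ W is the orthogonal projection of f onto W. Writing g = a_0 + a_1 x + a_2 x^2, the coefficients solve the normal equations G · a = b where
  G_{ij} = <φ_i, φ_j> and b_i = <f, φ_i>, with φ_0 = 1, φ_1 = x, φ_2 = x^2.
G =
  [2, 0, 2/3]
  [0, 2/3, 0]
  [2/3, 0, 2/5],
b = (-32/5, 2, -16/7).
Solving gives a_0 = -102/35, a_1 = 3, a_2 = -6/7, so
  g(x) = -6*x^2/7 + 3*x - 102/35.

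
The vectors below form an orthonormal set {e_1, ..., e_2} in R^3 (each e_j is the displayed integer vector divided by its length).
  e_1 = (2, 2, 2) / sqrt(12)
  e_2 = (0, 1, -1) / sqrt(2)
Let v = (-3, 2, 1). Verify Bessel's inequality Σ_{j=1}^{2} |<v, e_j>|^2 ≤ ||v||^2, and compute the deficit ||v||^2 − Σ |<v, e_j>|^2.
Σ |<v, e_j>|^2 = 1/2; ||v||^2 = 14; deficit = 27/2

Write each e_j = u_j / sqrt(<u_j, u_j>) where u_j is the displayed integer vector. Then <v, e_j> = <v, u_j> / sqrt(<u_j, u_j>), so |<v, e_j>|^2 = <v, u_j>^2 / <u_j, u_j>.
Coefficients: <v, e_1> = 0/sqrt(12), <v, e_2> = 1/sqrt(2).
Square and sum: Σ |<v, e_j>|^2 = 1/2.
Compute ||v||^2 = v·v = 14.
Deficit = 14 − 1/2 = 27/2 ≥ 0, confirming Bessel's inequality. (The deficit equals ||v − Σ <v,e_j> e_j||^2, the squared distance from v to span{e_j}.)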